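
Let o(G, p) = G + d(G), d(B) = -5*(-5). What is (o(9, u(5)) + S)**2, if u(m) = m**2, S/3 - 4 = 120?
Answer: 164836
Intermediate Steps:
d(B) = 25
S = 372 (S = 12 + 3*120 = 12 + 360 = 372)
o(G, p) = 25 + G (o(G, p) = G + 25 = 25 + G)
(o(9, u(5)) + S)**2 = ((25 + 9) + 372)**2 = (34 + 372)**2 = 406**2 = 164836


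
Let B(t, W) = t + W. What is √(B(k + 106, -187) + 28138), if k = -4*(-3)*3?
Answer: √28093 ≈ 167.61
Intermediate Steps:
k = 36 (k = 12*3 = 36)
B(t, W) = W + t
√(B(k + 106, -187) + 28138) = √((-187 + (36 + 106)) + 28138) = √((-187 + 142) + 28138) = √(-45 + 28138) = √28093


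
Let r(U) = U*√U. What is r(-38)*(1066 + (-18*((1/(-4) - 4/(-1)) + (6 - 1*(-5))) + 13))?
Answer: -30913*I*√38 ≈ -1.9056e+5*I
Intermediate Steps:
r(U) = U^(3/2)
r(-38)*(1066 + (-18*((1/(-4) - 4/(-1)) + (6 - 1*(-5))) + 13)) = (-38)^(3/2)*(1066 + (-18*((1/(-4) - 4/(-1)) + (6 - 1*(-5))) + 13)) = (-38*I*√38)*(1066 + (-18*((1*(-¼) - 4*(-1)) + (6 + 5)) + 13)) = (-38*I*√38)*(1066 + (-18*((-¼ + 4) + 11) + 13)) = (-38*I*√38)*(1066 + (-18*(15/4 + 11) + 13)) = (-38*I*√38)*(1066 + (-18*59/4 + 13)) = (-38*I*√38)*(1066 + (-531/2 + 13)) = (-38*I*√38)*(1066 - 505/2) = -38*I*√38*(1627/2) = -30913*I*√38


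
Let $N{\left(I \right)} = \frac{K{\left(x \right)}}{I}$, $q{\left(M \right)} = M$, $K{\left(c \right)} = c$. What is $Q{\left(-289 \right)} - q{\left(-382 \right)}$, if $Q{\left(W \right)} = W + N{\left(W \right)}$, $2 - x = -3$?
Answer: $\frac{26872}{289} \approx 92.983$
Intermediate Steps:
$x = 5$ ($x = 2 - -3 = 2 + 3 = 5$)
$N{\left(I \right)} = \frac{5}{I}$
$Q{\left(W \right)} = W + \frac{5}{W}$
$Q{\left(-289 \right)} - q{\left(-382 \right)} = \left(-289 + \frac{5}{-289}\right) - -382 = \left(-289 + 5 \left(- \frac{1}{289}\right)\right) + 382 = \left(-289 - \frac{5}{289}\right) + 382 = - \frac{83526}{289} + 382 = \frac{26872}{289}$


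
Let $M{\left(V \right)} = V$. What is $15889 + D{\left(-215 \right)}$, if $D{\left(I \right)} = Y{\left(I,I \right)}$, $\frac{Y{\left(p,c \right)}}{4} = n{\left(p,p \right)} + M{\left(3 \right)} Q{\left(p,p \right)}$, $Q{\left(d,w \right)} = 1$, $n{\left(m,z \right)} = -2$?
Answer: $15893$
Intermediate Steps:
$Y{\left(p,c \right)} = 4$ ($Y{\left(p,c \right)} = 4 \left(-2 + 3 \cdot 1\right) = 4 \left(-2 + 3\right) = 4 \cdot 1 = 4$)
$D{\left(I \right)} = 4$
$15889 + D{\left(-215 \right)} = 15889 + 4 = 15893$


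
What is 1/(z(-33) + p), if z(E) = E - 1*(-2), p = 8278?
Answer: 1/8247 ≈ 0.00012126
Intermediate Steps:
z(E) = 2 + E (z(E) = E + 2 = 2 + E)
1/(z(-33) + p) = 1/((2 - 33) + 8278) = 1/(-31 + 8278) = 1/8247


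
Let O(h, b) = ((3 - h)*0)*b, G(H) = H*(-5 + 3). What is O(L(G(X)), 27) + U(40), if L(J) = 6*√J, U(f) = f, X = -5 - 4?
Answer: 40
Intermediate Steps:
X = -9
G(H) = -2*H (G(H) = H*(-2) = -2*H)
O(h, b) = 0 (O(h, b) = 0*b = 0)
O(L(G(X)), 27) + U(40) = 0 + 40 = 40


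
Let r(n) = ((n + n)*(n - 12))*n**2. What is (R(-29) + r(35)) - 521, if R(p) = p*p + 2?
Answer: 1972572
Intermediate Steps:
R(p) = 2 + p**2 (R(p) = p**2 + 2 = 2 + p**2)
r(n) = 2*n**3*(-12 + n) (r(n) = ((2*n)*(-12 + n))*n**2 = (2*n*(-12 + n))*n**2 = 2*n**3*(-12 + n))
(R(-29) + r(35)) - 521 = ((2 + (-29)**2) + 2*35**3*(-12 + 35)) - 521 = ((2 + 841) + 2*42875*23) - 521 = (843 + 1972250) - 521 = 1973093 - 521 = 1972572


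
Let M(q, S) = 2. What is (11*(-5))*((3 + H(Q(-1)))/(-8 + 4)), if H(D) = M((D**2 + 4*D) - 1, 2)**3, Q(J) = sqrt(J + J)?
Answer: 605/4 ≈ 151.25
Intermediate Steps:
Q(J) = sqrt(2)*sqrt(J) (Q(J) = sqrt(2*J) = sqrt(2)*sqrt(J))
H(D) = 8 (H(D) = 2**3 = 8)
(11*(-5))*((3 + H(Q(-1)))/(-8 + 4)) = (11*(-5))*((3 + 8)/(-8 + 4)) = -605/(-4) = -605*(-1)/4 = -55*(-11/4) = 605/4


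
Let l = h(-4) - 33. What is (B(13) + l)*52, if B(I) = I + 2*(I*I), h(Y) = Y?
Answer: 16328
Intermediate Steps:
l = -37 (l = -4 - 33 = -37)
B(I) = I + 2*I²
(B(13) + l)*52 = (13*(1 + 2*13) - 37)*52 = (13*(1 + 26) - 37)*52 = (13*27 - 37)*52 = (351 - 37)*52 = 314*52 = 16328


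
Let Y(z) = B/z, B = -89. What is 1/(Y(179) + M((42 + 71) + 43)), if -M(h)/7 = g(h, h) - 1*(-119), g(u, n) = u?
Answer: -179/344664 ≈ -0.00051935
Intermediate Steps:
M(h) = -833 - 7*h (M(h) = -7*(h - 1*(-119)) = -7*(h + 119) = -7*(119 + h) = -833 - 7*h)
Y(z) = -89/z
1/(Y(179) + M((42 + 71) + 43)) = 1/(-89/179 + (-833 - 7*((42 + 71) + 43))) = 1/(-89*1/179 + (-833 - 7*(113 + 43))) = 1/(-89/179 + (-833 - 7*156)) = 1/(-89/179 + (-833 - 1092)) = 1/(-89/179 - 1925) = 1/(-344664/179) = -179/344664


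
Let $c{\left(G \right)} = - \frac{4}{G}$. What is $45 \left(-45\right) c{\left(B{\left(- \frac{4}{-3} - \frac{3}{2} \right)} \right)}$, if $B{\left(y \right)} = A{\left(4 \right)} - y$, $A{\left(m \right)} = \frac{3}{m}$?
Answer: $\frac{97200}{11} \approx 8836.4$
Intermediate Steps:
$B{\left(y \right)} = \frac{3}{4} - y$
$45 \left(-45\right) c{\left(B{\left(- \frac{4}{-3} - \frac{3}{2} \right)} \right)} = 45 \left(-45\right) \left(- \frac{4}{\frac{3}{4} - \left(- \frac{4}{-3} - \frac{3}{2}\right)}\right) = - 2025 \left(- \frac{4}{\frac{3}{4} - \left(\left(-4\right) \left(- \frac{1}{3}\right) - \frac{3}{2}\right)}\right) = - 2025 \left(- \frac{4}{\frac{3}{4} - \left(\frac{4}{3} - \frac{3}{2}\right)}\right) = - 2025 \left(- \frac{4}{\frac{3}{4} - - \frac{1}{6}}\right) = - 2025 \left(- \frac{4}{\frac{3}{4} + \frac{1}{6}}\right) = - 2025 \left(- \frac{4}{\frac{11}{12}}\right) = - 2025 \left(\left(-4\right) \frac{12}{11}\right) = \left(-2025\right) \left(- \frac{48}{11}\right) = \frac{97200}{11}$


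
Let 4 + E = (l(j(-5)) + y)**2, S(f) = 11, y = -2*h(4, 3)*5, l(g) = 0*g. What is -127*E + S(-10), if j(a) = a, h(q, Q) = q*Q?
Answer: -1828281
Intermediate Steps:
h(q, Q) = Q*q
l(g) = 0
y = -120 (y = -6*4*5 = -2*12*5 = -24*5 = -120)
E = 14396 (E = -4 + (0 - 120)**2 = -4 + (-120)**2 = -4 + 14400 = 14396)
-127*E + S(-10) = -127*14396 + 11 = -1828292 + 11 = -1828281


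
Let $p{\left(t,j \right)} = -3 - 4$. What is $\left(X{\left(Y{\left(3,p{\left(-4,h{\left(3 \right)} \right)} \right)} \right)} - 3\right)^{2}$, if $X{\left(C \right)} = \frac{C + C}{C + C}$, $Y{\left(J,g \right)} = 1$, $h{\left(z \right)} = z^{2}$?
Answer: $4$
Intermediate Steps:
$p{\left(t,j \right)} = -7$ ($p{\left(t,j \right)} = -3 - 4 = -7$)
$X{\left(C \right)} = 1$ ($X{\left(C \right)} = \frac{2 C}{2 C} = 2 C \frac{1}{2 C} = 1$)
$\left(X{\left(Y{\left(3,p{\left(-4,h{\left(3 \right)} \right)} \right)} \right)} - 3\right)^{2} = \left(1 - 3\right)^{2} = \left(-2\right)^{2} = 4$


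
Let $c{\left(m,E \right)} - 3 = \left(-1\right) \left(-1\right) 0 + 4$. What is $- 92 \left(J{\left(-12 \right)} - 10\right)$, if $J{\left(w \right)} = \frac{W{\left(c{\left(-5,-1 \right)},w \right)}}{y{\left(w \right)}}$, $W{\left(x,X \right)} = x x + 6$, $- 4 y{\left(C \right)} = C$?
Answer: $- \frac{2300}{3} \approx -766.67$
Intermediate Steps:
$y{\left(C \right)} = - \frac{C}{4}$
$c{\left(m,E \right)} = 7$ ($c{\left(m,E \right)} = 3 + \left(\left(-1\right) \left(-1\right) 0 + 4\right) = 3 + \left(1 \cdot 0 + 4\right) = 3 + \left(0 + 4\right) = 3 + 4 = 7$)
$W{\left(x,X \right)} = 6 + x^{2}$ ($W{\left(x,X \right)} = x^{2} + 6 = 6 + x^{2}$)
$J{\left(w \right)} = - \frac{220}{w}$ ($J{\left(w \right)} = \frac{6 + 7^{2}}{\left(- \frac{1}{4}\right) w} = \left(6 + 49\right) \left(- \frac{4}{w}\right) = 55 \left(- \frac{4}{w}\right) = - \frac{220}{w}$)
$- 92 \left(J{\left(-12 \right)} - 10\right) = - 92 \left(- \frac{220}{-12} - 10\right) = - 92 \left(\left(-220\right) \left(- \frac{1}{12}\right) - 10\right) = - 92 \left(\frac{55}{3} - 10\right) = \left(-92\right) \frac{25}{3} = - \frac{2300}{3}$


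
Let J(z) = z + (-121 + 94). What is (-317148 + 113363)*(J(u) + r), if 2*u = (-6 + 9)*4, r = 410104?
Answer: -83568764155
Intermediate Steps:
u = 6 (u = ((-6 + 9)*4)/2 = (3*4)/2 = (½)*12 = 6)
J(z) = -27 + z (J(z) = z - 27 = -27 + z)
(-317148 + 113363)*(J(u) + r) = (-317148 + 113363)*((-27 + 6) + 410104) = -203785*(-21 + 410104) = -203785*410083 = -83568764155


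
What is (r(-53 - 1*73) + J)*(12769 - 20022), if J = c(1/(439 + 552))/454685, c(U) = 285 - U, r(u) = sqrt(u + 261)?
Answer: -2048493802/450592835 - 21759*sqrt(15) ≈ -84277.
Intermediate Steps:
r(u) = sqrt(261 + u)
J = 282434/450592835 (J = (285 - 1/(439 + 552))/454685 = (285 - 1/991)*(1/454685) = (282434/991)*(1/454685) = 282434/450592835 ≈ 0.00062681)
(r(-53 - 1*73) + J)*(12769 - 20022) = (sqrt(261 + (-53 - 1*73)) + 282434/450592835)*(12769 - 20022) = (sqrt(261 + (-53 - 73)) + 282434/450592835)*(-7253) = (sqrt(261 - 126) + 282434/450592835)*(-7253) = (sqrt(135) + 282434/450592835)*(-7253) = (3*sqrt(15) + 282434/450592835)*(-7253) = (282434/450592835 + 3*sqrt(15))*(-7253) = -2048493802/450592835 - 21759*sqrt(15)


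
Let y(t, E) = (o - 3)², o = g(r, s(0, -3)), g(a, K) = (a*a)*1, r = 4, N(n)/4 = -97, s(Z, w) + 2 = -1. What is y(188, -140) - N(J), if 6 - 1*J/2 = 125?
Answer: 557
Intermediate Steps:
J = -238 (J = 12 - 2*125 = 12 - 250 = -238)
s(Z, w) = -3 (s(Z, w) = -2 - 1 = -3)
N(n) = -388 (N(n) = 4*(-97) = -388)
g(a, K) = a² (g(a, K) = a²*1 = a²)
o = 16 (o = 4² = 16)
y(t, E) = 169 (y(t, E) = (16 - 3)² = 13² = 169)
y(188, -140) - N(J) = 169 - 1*(-388) = 169 + 388 = 557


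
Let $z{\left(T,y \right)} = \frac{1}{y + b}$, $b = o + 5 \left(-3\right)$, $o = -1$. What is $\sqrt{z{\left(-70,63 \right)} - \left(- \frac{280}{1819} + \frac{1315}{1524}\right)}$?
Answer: $\frac{i \sqrt{2918372711912067}}{65145666} \approx 0.82925 i$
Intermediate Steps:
$b = -16$ ($b = -1 + 5 \left(-3\right) = -1 - 15 = -16$)
$z{\left(T,y \right)} = \frac{1}{-16 + y}$ ($z{\left(T,y \right)} = \frac{1}{y - 16} = \frac{1}{-16 + y}$)
$\sqrt{z{\left(-70,63 \right)} - \left(- \frac{280}{1819} + \frac{1315}{1524}\right)} = \sqrt{\frac{1}{-16 + 63} - \left(- \frac{280}{1819} + \frac{1315}{1524}\right)} = \sqrt{\frac{1}{47} - \frac{1965265}{2772156}} = \sqrt{- \frac{89595299}{130291332}} = \frac{i \sqrt{2918372711912067}}{65145666}$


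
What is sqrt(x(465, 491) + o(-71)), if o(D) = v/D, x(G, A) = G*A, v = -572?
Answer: sqrt(1150976527)/71 ≈ 477.83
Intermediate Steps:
x(G, A) = A*G
o(D) = -572/D
sqrt(x(465, 491) + o(-71)) = sqrt(491*465 - 572/(-71)) = sqrt(228315 - 572*(-1/71)) = sqrt(228315 + 572/71) = sqrt(16210937/71) = sqrt(1150976527)/71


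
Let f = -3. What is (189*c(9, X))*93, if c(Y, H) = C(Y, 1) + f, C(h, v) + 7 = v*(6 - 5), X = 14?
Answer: -158193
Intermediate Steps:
C(h, v) = -7 + v (C(h, v) = -7 + v*(6 - 5) = -7 + v*1 = -7 + v)
c(Y, H) = -9 (c(Y, H) = (-7 + 1) - 3 = -6 - 3 = -9)
(189*c(9, X))*93 = (189*(-9))*93 = -1701*93 = -158193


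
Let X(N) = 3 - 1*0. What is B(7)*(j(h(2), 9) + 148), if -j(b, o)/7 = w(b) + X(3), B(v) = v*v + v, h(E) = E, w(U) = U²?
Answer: 5544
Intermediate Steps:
B(v) = v + v² (B(v) = v² + v = v + v²)
X(N) = 3 (X(N) = 3 + 0 = 3)
j(b, o) = -21 - 7*b² (j(b, o) = -7*(b² + 3) = -7*(3 + b²) = -21 - 7*b²)
B(7)*(j(h(2), 9) + 148) = (7*(1 + 7))*((-21 - 7*2²) + 148) = (7*8)*((-21 - 7*4) + 148) = 56*((-21 - 28) + 148) = 56*(-49 + 148) = 56*99 = 5544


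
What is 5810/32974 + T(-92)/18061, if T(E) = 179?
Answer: 55418378/297771707 ≈ 0.18611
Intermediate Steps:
5810/32974 + T(-92)/18061 = 5810/32974 + 179/18061 = 5810*(1/32974) + 179*(1/18061) = 2905/16487 + 179/18061 = 55418378/297771707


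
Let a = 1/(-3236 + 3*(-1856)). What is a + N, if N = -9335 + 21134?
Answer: 103878395/8804 ≈ 11799.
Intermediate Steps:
a = -1/8804 (a = 1/(-3236 - 5568) = 1/(-8804) = -1/8804 ≈ -0.00011358)
N = 11799
a + N = -1/8804 + 11799 = 103878395/8804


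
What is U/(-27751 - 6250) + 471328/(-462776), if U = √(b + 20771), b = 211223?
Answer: -58916/57847 - √231994/34001 ≈ -1.0326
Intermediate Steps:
U = √231994 (U = √(211223 + 20771) = √231994 ≈ 481.66)
U/(-27751 - 6250) + 471328/(-462776) = √231994/(-27751 - 6250) + 471328/(-462776) = √231994/(-34001) + 471328*(-1/462776) = √231994*(-1/34001) - 58916/57847 = -√231994/34001 - 58916/57847 = -58916/57847 - √231994/34001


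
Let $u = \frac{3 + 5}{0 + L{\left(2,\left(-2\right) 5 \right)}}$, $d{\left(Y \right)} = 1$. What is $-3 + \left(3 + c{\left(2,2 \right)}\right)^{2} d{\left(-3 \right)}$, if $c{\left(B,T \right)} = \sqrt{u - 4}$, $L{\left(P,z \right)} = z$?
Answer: $\frac{6}{5} + \frac{12 i \sqrt{30}}{5} \approx 1.2 + 13.145 i$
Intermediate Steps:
$u = - \frac{4}{5}$ ($u = \frac{3 + 5}{0 - 10} = \frac{8}{0 - 10} = \frac{8}{-10} = 8 \left(- \frac{1}{10}\right) = - \frac{4}{5} \approx -0.8$)
$c{\left(B,T \right)} = \frac{2 i \sqrt{30}}{5}$ ($c{\left(B,T \right)} = \sqrt{- \frac{4}{5} - 4} = \sqrt{- \frac{24}{5}} = \frac{2 i \sqrt{30}}{5}$)
$-3 + \left(3 + c{\left(2,2 \right)}\right)^{2} d{\left(-3 \right)} = -3 + \left(3 + \frac{2 i \sqrt{30}}{5}\right)^{2} \cdot 1 = -3 + \left(3 + \frac{2 i \sqrt{30}}{5}\right)^{2}$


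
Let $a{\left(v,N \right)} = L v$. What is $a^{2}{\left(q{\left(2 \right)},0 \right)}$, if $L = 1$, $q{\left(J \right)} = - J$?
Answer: $4$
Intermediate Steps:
$a{\left(v,N \right)} = v$ ($a{\left(v,N \right)} = 1 v = v$)
$a^{2}{\left(q{\left(2 \right)},0 \right)} = \left(\left(-1\right) 2\right)^{2} = \left(-2\right)^{2} = 4$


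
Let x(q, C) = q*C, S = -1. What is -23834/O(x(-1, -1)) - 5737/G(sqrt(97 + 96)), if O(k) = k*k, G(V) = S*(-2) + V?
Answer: -4493152/189 - 5737*sqrt(193)/189 ≈ -24195.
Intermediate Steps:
G(V) = 2 + V (G(V) = -1*(-2) + V = 2 + V)
x(q, C) = C*q
O(k) = k**2
-23834/O(x(-1, -1)) - 5737/G(sqrt(97 + 96)) = -23834/((-1*(-1))**2) - 5737/(2 + sqrt(97 + 96)) = -23834/(1**2) - 5737/(2 + sqrt(193)) = -23834/1 - 5737/(2 + sqrt(193)) = -23834*1 - 5737/(2 + sqrt(193)) = -23834 - 5737/(2 + sqrt(193))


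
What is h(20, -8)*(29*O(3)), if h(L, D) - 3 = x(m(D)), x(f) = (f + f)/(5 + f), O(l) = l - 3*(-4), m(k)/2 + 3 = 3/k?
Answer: 32625/7 ≈ 4660.7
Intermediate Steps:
m(k) = -6 + 6/k (m(k) = -6 + 2*(3/k) = -6 + 6/k)
O(l) = 12 + l (O(l) = l + 12 = 12 + l)
x(f) = 2*f/(5 + f) (x(f) = (2*f)/(5 + f) = 2*f/(5 + f))
h(L, D) = 3 + 2*(-6 + 6/D)/(-1 + 6/D) (h(L, D) = 3 + 2*(-6 + 6/D)/(5 + (-6 + 6/D)) = 3 + 2*(-6 + 6/D)/(-1 + 6/D))
h(20, -8)*(29*O(3)) = (15*(-2 - 8)/(-6 - 8))*(29*(12 + 3)) = (15*(-10)/(-14))*(29*15) = (15*(-1/14)*(-10))*435 = (75/7)*435 = 32625/7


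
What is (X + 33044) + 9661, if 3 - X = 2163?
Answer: 40545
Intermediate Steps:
X = -2160 (X = 3 - 1*2163 = 3 - 2163 = -2160)
(X + 33044) + 9661 = (-2160 + 33044) + 9661 = 30884 + 9661 = 40545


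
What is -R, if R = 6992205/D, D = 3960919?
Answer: -6992205/3960919 ≈ -1.7653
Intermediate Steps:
R = 6992205/3960919 ≈ 1.7653
-R = -1*6992205/3960919 = -6992205/3960919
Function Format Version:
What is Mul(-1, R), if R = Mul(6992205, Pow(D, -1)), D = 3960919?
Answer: Rational(-6992205, 3960919) ≈ -1.7653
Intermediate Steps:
R = Rational(6992205, 3960919) (R = Mul(6992205, Pow(3960919, -1)) = Mul(6992205, Rational(1, 3960919)) = Rational(6992205, 3960919) ≈ 1.7653)
Mul(-1, R) = Mul(-1, Rational(6992205, 3960919)) = Rational(-6992205, 3960919)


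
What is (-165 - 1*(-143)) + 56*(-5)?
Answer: -302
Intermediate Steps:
(-165 - 1*(-143)) + 56*(-5) = (-165 + 143) - 280 = -22 - 280 = -302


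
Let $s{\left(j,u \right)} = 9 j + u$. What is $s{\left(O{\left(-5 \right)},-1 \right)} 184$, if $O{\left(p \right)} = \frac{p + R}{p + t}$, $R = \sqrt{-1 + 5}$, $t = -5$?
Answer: $\frac{1564}{5} \approx 312.8$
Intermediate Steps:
$R = 2$ ($R = \sqrt{4} = 2$)
$O{\left(p \right)} = \frac{2 + p}{-5 + p}$ ($O{\left(p \right)} = \frac{p + 2}{p - 5} = \frac{2 + p}{-5 + p}$)
$s{\left(j,u \right)} = u + 9 j$
$s{\left(O{\left(-5 \right)},-1 \right)} 184 = \left(-1 + 9 \frac{2 - 5}{-5 - 5}\right) 184 = \left(-1 + 9 \frac{1}{-10} \left(-3\right)\right) 184 = \left(-1 + 9 \left(\left(- \frac{1}{10}\right) \left(-3\right)\right)\right) 184 = \left(-1 + 9 \cdot \frac{3}{10}\right) 184 = \left(-1 + \frac{27}{10}\right) 184 = \frac{17}{10} \cdot 184 = \frac{1564}{5}$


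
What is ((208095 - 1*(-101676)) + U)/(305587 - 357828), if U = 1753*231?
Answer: -6006/439 ≈ -13.681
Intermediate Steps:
U = 404943
((208095 - 1*(-101676)) + U)/(305587 - 357828) = ((208095 - 1*(-101676)) + 404943)/(305587 - 357828) = ((208095 + 101676) + 404943)/(-52241) = (309771 + 404943)*(-1/52241) = 714714*(-1/52241) = -6006/439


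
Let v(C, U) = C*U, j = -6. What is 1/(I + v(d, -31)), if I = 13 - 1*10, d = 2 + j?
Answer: 1/127 ≈ 0.0078740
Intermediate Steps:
d = -4 (d = 2 - 6 = -4)
I = 3 (I = 13 - 10 = 3)
1/(I + v(d, -31)) = 1/(3 - 4*(-31)) = 1/(3 + 124) = 1/127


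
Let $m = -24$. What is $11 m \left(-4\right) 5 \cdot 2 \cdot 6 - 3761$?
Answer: $59599$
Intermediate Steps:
$11 m \left(-4\right) 5 \cdot 2 \cdot 6 - 3761 = 11 \left(-24\right) \left(-4\right) 5 \cdot 2 \cdot 6 - 3761 = - 264 \left(-20\right) 2 \cdot 6 - 3761 = - 264 \left(\left(-40\right) 6\right) - 3761 = \left(-264\right) \left(-240\right) - 3761 = 63360 - 3761 = 59599$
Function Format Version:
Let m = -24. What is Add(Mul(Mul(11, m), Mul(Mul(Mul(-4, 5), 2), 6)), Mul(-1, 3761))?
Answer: 59599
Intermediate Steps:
Add(Mul(Mul(11, m), Mul(Mul(Mul(-4, 5), 2), 6)), Mul(-1, 3761)) = Add(Mul(Mul(11, -24), Mul(Mul(Mul(-4, 5), 2), 6)), Mul(-1, 3761)) = Add(Mul(-264, Mul(Mul(-20, 2), 6)), -3761) = Add(Mul(-264, Mul(-40, 6)), -3761) = Add(Mul(-264, -240), -3761) = Add(63360, -3761) = 59599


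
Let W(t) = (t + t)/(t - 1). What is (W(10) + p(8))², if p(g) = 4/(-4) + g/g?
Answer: 400/81 ≈ 4.9383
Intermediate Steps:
p(g) = 0 (p(g) = 4*(-¼) + 1 = -1 + 1 = 0)
W(t) = 2*t/(-1 + t) (W(t) = (2*t)/(-1 + t) = 2*t/(-1 + t))
(W(10) + p(8))² = (2*10/(-1 + 10) + 0)² = (2*10/9 + 0)² = (2*10*(⅑) + 0)² = (20/9 + 0)² = (20/9)² = 400/81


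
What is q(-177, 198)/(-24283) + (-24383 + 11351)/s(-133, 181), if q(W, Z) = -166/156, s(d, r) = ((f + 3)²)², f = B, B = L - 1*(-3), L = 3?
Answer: -914186215/460259982 ≈ -1.9862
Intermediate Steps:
B = 6 (B = 3 - 1*(-3) = 3 + 3 = 6)
f = 6
s(d, r) = 6561 (s(d, r) = ((6 + 3)²)² = (9²)² = 81² = 6561)
q(W, Z) = -83/78 (q(W, Z) = -166*1/156 = -83/78)
q(-177, 198)/(-24283) + (-24383 + 11351)/s(-133, 181) = -83/78/(-24283) + (-24383 + 11351)/6561 = -83/78*(-1/24283) - 13032*1/6561 = 83/1894074 - 1448/729 = -914186215/460259982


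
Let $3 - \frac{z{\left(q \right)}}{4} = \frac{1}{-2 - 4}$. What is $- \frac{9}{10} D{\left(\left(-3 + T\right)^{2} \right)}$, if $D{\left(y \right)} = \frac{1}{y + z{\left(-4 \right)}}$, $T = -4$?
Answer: $- \frac{27}{1850} \approx -0.014595$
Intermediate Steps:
$z{\left(q \right)} = \frac{38}{3}$ ($z{\left(q \right)} = 12 - \frac{4}{-2 - 4} = 12 - \frac{4}{-6} = 12 - - \frac{2}{3} = 12 + \frac{2}{3} = \frac{38}{3}$)
$D{\left(y \right)} = \frac{1}{\frac{38}{3} + y}$ ($D{\left(y \right)} = \frac{1}{y + \frac{38}{3}} = \frac{1}{\frac{38}{3} + y}$)
$- \frac{9}{10} D{\left(\left(-3 + T\right)^{2} \right)} = - \frac{9}{10} \frac{3}{38 + 3 \left(-3 - 4\right)^{2}} = \left(-9\right) \frac{1}{10} \frac{3}{38 + 3 \left(-7\right)^{2}} = - \frac{9 \frac{3}{38 + 3 \cdot 49}}{10} = - \frac{9 \frac{3}{38 + 147}}{10} = - \frac{9 \cdot \frac{3}{185}}{10} = - \frac{9 \cdot 3 \cdot \frac{1}{185}}{10} = \left(- \frac{9}{10}\right) \frac{3}{185} = - \frac{27}{1850}$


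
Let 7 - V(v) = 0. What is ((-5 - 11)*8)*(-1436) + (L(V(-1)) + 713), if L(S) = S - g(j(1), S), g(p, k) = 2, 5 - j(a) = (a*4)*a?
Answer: 184526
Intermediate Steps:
j(a) = 5 - 4*a² (j(a) = 5 - a*4*a = 5 - 4*a*a = 5 - 4*a²)
V(v) = 7 (V(v) = 7 - 1*0 = 7 + 0 = 7)
L(S) = -2 + S (L(S) = S - 1*2 = S - 2 = -2 + S)
((-5 - 11)*8)*(-1436) + (L(V(-1)) + 713) = ((-5 - 11)*8)*(-1436) + ((-2 + 7) + 713) = -16*8*(-1436) + (5 + 713) = -128*(-1436) + 718 = 183808 + 718 = 184526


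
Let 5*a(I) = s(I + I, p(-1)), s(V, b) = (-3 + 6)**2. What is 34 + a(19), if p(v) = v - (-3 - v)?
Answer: 179/5 ≈ 35.800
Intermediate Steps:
p(v) = 3 + 2*v (p(v) = v + (3 + v) = 3 + 2*v)
s(V, b) = 9 (s(V, b) = 3**2 = 9)
a(I) = 9/5 (a(I) = (1/5)*9 = 9/5)
34 + a(19) = 34 + 9/5 = 179/5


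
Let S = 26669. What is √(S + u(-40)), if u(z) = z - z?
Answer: √26669 ≈ 163.31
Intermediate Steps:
u(z) = 0
√(S + u(-40)) = √(26669 + 0) = √26669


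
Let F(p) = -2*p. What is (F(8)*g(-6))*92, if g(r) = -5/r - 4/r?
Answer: -2208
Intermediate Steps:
g(r) = -9/r
(F(8)*g(-6))*92 = ((-2*8)*(-9/(-6)))*92 = -(-144)*(-1)/6*92 = -16*3/2*92 = -24*92 = -2208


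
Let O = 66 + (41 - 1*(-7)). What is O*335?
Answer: 38190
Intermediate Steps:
O = 114 (O = 66 + (41 + 7) = 66 + 48 = 114)
O*335 = 114*335 = 38190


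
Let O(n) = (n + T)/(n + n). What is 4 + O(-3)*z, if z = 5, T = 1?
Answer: 17/3 ≈ 5.6667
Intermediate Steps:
O(n) = (1 + n)/(2*n) (O(n) = (n + 1)/(n + n) = (1 + n)/((2*n)) = (1 + n)*(1/(2*n)) = (1 + n)/(2*n))
4 + O(-3)*z = 4 + ((1/2)*(1 - 3)/(-3))*5 = 4 + ((1/2)*(-1/3)*(-2))*5 = 4 + (1/3)*5 = 4 + 5/3 = 17/3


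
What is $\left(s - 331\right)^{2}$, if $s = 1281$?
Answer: $902500$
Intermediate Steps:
$\left(s - 331\right)^{2} = \left(1281 - 331\right)^{2} = 950^{2} = 902500$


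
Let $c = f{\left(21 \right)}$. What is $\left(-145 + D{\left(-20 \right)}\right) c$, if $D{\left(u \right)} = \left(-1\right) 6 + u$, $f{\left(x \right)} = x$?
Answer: $-3591$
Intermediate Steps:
$c = 21$
$D{\left(u \right)} = -6 + u$
$\left(-145 + D{\left(-20 \right)}\right) c = \left(-145 - 26\right) 21 = \left(-171\right) 21 = -3591$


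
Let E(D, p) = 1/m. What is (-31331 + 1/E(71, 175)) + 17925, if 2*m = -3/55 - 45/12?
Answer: -5899477/440 ≈ -13408.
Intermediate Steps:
m = -837/440 (m = (-3/55 - 45/12)/2 = (-3*1/55 - 45*1/12)/2 = (-3/55 - 15/4)/2 = (½)*(-837/220) = -837/440 ≈ -1.9023)
E(D, p) = -440/837 (E(D, p) = 1/(-837/440) = -440/837)
(-31331 + 1/E(71, 175)) + 17925 = (-31331 + 1/(-440/837)) + 17925 = (-31331 - 837/440) + 17925 = -13786477/440 + 17925 = -5899477/440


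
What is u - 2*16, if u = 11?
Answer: -21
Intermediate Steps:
u - 2*16 = 11 - 2*16 = 11 - 32 = -21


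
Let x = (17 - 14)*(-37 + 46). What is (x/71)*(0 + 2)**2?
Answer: 108/71 ≈ 1.5211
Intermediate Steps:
x = 27 (x = 3*9 = 27)
(x/71)*(0 + 2)**2 = (27/71)*(0 + 2)**2 = (27*(1/71))*2**2 = (27/71)*4 = 108/71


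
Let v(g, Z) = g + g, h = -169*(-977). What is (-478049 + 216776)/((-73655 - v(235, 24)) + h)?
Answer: -261273/90988 ≈ -2.8715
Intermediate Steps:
h = 165113
v(g, Z) = 2*g
(-478049 + 216776)/((-73655 - v(235, 24)) + h) = (-478049 + 216776)/((-73655 - 2*235) + 165113) = -261273/((-73655 - 1*470) + 165113) = -261273/((-73655 - 470) + 165113) = -261273/(-74125 + 165113) = -261273/90988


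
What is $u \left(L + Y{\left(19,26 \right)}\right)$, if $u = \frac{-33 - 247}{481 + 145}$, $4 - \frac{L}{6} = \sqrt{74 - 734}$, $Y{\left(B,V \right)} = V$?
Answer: $- \frac{7000}{313} + \frac{1680 i \sqrt{165}}{313} \approx -22.364 + 68.946 i$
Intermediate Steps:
$L = 24 - 12 i \sqrt{165}$ ($L = 24 - 6 \sqrt{74 - 734} = 24 - 6 \sqrt{-660} = 24 - 6 \cdot 2 i \sqrt{165} = 24 - 12 i \sqrt{165} \approx 24.0 - 154.14 i$)
$u = - \frac{140}{313}$ ($u = - \frac{280}{626} = \left(-280\right) \frac{1}{626} = - \frac{140}{313} \approx -0.44728$)
$u \left(L + Y{\left(19,26 \right)}\right) = - \frac{140 \left(\left(24 - 12 i \sqrt{165}\right) + 26\right)}{313} = - \frac{140 \left(50 - 12 i \sqrt{165}\right)}{313} = - \frac{7000}{313} + \frac{1680 i \sqrt{165}}{313}$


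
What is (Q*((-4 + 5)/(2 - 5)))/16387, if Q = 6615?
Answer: -315/2341 ≈ -0.13456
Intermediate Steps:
(Q*((-4 + 5)/(2 - 5)))/16387 = (6615*((-4 + 5)/(2 - 5)))/16387 = (6615*(1/(-3)))*(1/16387) = (6615*(1*(-1/3)))*(1/16387) = (6615*(-1/3))*(1/16387) = -2205*1/16387 = -315/2341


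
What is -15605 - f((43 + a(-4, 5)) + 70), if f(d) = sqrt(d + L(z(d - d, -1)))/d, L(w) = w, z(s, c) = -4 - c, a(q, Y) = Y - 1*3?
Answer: -15605 - 4*sqrt(7)/115 ≈ -15605.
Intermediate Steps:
a(q, Y) = -3 + Y (a(q, Y) = Y - 3 = -3 + Y)
f(d) = sqrt(-3 + d)/d (f(d) = sqrt(d + (-4 - 1*(-1)))/d = sqrt(d + (-4 + 1))/d = sqrt(d - 3)/d = sqrt(-3 + d)/d)
-15605 - f((43 + a(-4, 5)) + 70) = -15605 - sqrt(-3 + ((43 + (-3 + 5)) + 70))/((43 + (-3 + 5)) + 70) = -15605 - sqrt(-3 + ((43 + 2) + 70))/((43 + 2) + 70) = -15605 - sqrt(-3 + (45 + 70))/(45 + 70) = -15605 - sqrt(-3 + 115)/115 = -15605 - sqrt(112)/115 = -15605 - 4*sqrt(7)/115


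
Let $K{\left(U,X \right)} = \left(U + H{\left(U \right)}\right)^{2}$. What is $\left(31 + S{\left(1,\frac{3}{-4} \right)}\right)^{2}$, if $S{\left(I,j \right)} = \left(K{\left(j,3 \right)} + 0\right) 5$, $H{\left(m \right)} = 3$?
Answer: $\frac{811801}{256} \approx 3171.1$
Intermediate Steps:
$K{\left(U,X \right)} = \left(3 + U\right)^{2}$ ($K{\left(U,X \right)} = \left(U + 3\right)^{2} = \left(3 + U\right)^{2}$)
$S{\left(I,j \right)} = 5 \left(3 + j\right)^{2}$ ($S{\left(I,j \right)} = \left(\left(3 + j\right)^{2} + 0\right) 5 = \left(3 + j\right)^{2} \cdot 5 = 5 \left(3 + j\right)^{2}$)
$\left(31 + S{\left(1,\frac{3}{-4} \right)}\right)^{2} = \left(31 + 5 \left(3 + \frac{3}{-4}\right)^{2}\right)^{2} = \left(31 + 5 \left(3 + 3 \left(- \frac{1}{4}\right)\right)^{2}\right)^{2} = \left(31 + 5 \left(3 - \frac{3}{4}\right)^{2}\right)^{2} = \left(31 + 5 \left(\frac{9}{4}\right)^{2}\right)^{2} = \left(31 + 5 \cdot \frac{81}{16}\right)^{2} = \left(31 + \frac{405}{16}\right)^{2} = \left(\frac{901}{16}\right)^{2} = \frac{811801}{256}$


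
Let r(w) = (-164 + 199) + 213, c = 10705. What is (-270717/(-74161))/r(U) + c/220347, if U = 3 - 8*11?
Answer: 256537268039/4052606159016 ≈ 0.063302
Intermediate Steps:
U = -85 (U = 3 - 88 = -85)
r(w) = 248 (r(w) = 35 + 213 = 248)
(-270717/(-74161))/r(U) + c/220347 = -270717/(-74161)/248 + 10705/220347 = -270717*(-1/74161)*(1/248) + 10705*(1/220347) = (270717/74161)*(1/248) + 10705/220347 = 270717/18391928 + 10705/220347 = 256537268039/4052606159016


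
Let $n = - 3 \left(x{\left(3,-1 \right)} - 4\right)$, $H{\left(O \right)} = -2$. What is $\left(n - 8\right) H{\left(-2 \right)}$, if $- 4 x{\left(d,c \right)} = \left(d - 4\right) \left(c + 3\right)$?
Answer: $-5$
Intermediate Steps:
$x{\left(d,c \right)} = - \frac{\left(-4 + d\right) \left(3 + c\right)}{4}$ ($x{\left(d,c \right)} = - \frac{\left(d - 4\right) \left(c + 3\right)}{4} = - \frac{\left(-4 + d\right) \left(3 + c\right)}{4}$)
$n = \frac{21}{2}$ ($n = - 3 \left(\left(3 - 1 - \frac{9}{4} - \left(- \frac{1}{4}\right) 3\right) - 4\right) = - 3 \left(\left(3 - 1 - \frac{9}{4} + \frac{3}{4}\right) - 4\right) = - 3 \left(\frac{1}{2} - 4\right) = \left(-3\right) \left(- \frac{7}{2}\right) = \frac{21}{2} \approx 10.5$)
$\left(n - 8\right) H{\left(-2 \right)} = \left(\frac{21}{2} - 8\right) \left(-2\right) = \frac{5}{2} \left(-2\right) = -5$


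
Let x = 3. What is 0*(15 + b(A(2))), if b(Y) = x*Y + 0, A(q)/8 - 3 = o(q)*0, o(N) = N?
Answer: 0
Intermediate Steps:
A(q) = 24 (A(q) = 24 + 8*(q*0) = 24 + 8*0 = 24 + 0 = 24)
b(Y) = 3*Y (b(Y) = 3*Y + 0 = 3*Y)
0*(15 + b(A(2))) = 0*(15 + 3*24) = 0*(15 + 72) = 0*87 = 0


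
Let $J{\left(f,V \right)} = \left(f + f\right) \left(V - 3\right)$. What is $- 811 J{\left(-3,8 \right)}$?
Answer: $24330$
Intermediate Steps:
$J{\left(f,V \right)} = 2 f \left(-3 + V\right)$
$- 811 J{\left(-3,8 \right)} = - 811 \cdot 2 \left(-3\right) \left(-3 + 8\right) = - 811 \cdot 2 \left(-3\right) 5 = \left(-811\right) \left(-30\right) = 24330$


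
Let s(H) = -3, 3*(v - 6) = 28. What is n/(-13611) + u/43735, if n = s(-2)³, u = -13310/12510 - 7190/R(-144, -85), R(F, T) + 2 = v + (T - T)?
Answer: -10297178087/992922177780 ≈ -0.010371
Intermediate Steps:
v = 46/3 (v = 6 + (⅓)*28 = 6 + 28/3 = 46/3 ≈ 15.333)
R(F, T) = 40/3 (R(F, T) = -2 + (46/3 + (T - T)) = -2 + (46/3 + 0) = -2 + 46/3 = 40/3)
u = -2703731/5004 (u = -13310/12510 - 7190/40/3 = -13310*1/12510 - 7190*3/40 = -1331/1251 - 2157/4 = -2703731/5004 ≈ -540.31)
n = -27 (n = (-3)³ = -27)
n/(-13611) + u/43735 = -27/(-13611) - 2703731/5004/43735 = -27*(-1/13611) - 2703731/5004*1/43735 = 9/4537 - 2703731/218849940 = -10297178087/992922177780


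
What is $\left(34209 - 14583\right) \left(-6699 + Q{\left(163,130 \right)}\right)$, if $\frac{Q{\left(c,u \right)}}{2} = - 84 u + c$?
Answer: $-553708338$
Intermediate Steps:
$Q{\left(c,u \right)} = - 168 u + 2 c$ ($Q{\left(c,u \right)} = 2 \left(- 84 u + c\right) = 2 \left(c - 84 u\right) = - 168 u + 2 c$)
$\left(34209 - 14583\right) \left(-6699 + Q{\left(163,130 \right)}\right) = \left(34209 - 14583\right) \left(-6699 + \left(\left(-168\right) 130 + 2 \cdot 163\right)\right) = 19626 \left(-6699 + \left(-21840 + 326\right)\right) = 19626 \left(-6699 - 21514\right) = 19626 \left(-28213\right) = -553708338$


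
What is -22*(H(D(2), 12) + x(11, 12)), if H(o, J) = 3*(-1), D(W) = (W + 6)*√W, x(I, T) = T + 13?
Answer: -484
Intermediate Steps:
x(I, T) = 13 + T
D(W) = √W*(6 + W) (D(W) = (6 + W)*√W = √W*(6 + W))
H(o, J) = -3
-22*(H(D(2), 12) + x(11, 12)) = -22*(-3 + (13 + 12)) = -22*(-3 + 25) = -22*22 = -484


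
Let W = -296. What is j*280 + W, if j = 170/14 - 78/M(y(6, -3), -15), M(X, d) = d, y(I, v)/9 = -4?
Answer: 4560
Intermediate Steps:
y(I, v) = -36 (y(I, v) = 9*(-4) = -36)
j = 607/35 (j = 170/14 - 78/(-15) = 170*(1/14) - 78*(-1/15) = 85/7 + 26/5 = 607/35 ≈ 17.343)
j*280 + W = (607/35)*280 - 296 = 4856 - 296 = 4560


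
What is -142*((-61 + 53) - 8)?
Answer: 2272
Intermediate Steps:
-142*((-61 + 53) - 8) = -142*(-8 - 8) = -142*(-16) = 2272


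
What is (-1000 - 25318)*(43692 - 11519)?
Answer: -846729014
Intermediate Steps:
(-1000 - 25318)*(43692 - 11519) = -26318*32173 = -846729014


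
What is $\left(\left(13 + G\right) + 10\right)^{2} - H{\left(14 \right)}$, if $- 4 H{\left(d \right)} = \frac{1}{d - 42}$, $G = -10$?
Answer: $\frac{18927}{112} \approx 168.99$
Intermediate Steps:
$H{\left(d \right)} = - \frac{1}{4 \left(-42 + d\right)}$ ($H{\left(d \right)} = - \frac{1}{4 \left(d - 42\right)} = - \frac{1}{4 \left(-42 + d\right)}$)
$\left(\left(13 + G\right) + 10\right)^{2} - H{\left(14 \right)} = \left(\left(13 - 10\right) + 10\right)^{2} - - \frac{1}{-168 + 4 \cdot 14} = \left(3 + 10\right)^{2} - - \frac{1}{-168 + 56} = 13^{2} - - \frac{1}{-112} = 169 - \left(-1\right) \left(- \frac{1}{112}\right) = 169 - \frac{1}{112} = \frac{18927}{112}$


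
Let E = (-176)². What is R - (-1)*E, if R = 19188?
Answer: 50164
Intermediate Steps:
E = 30976
R - (-1)*E = 19188 - (-1)*30976 = 19188 - 1*(-30976) = 19188 + 30976 = 50164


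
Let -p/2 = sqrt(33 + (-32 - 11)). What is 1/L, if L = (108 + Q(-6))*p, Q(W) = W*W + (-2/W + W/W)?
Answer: 3*I*sqrt(10)/8720 ≈ 0.0010879*I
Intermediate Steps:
Q(W) = 1 + W**2 - 2/W (Q(W) = W**2 + (-2/W + 1) = W**2 + (1 - 2/W) = 1 + W**2 - 2/W)
p = -2*I*sqrt(10) (p = -2*sqrt(33 + (-32 - 11)) = -2*sqrt(33 - 43) = -2*I*sqrt(10) ≈ -6.3246*I)
L = -872*I*sqrt(10)/3 (L = (108 + (-2 - 6 + (-6)**3)/(-6))*(-2*I*sqrt(10)) = (108 - (-2 - 6 - 216)/6)*(-2*I*sqrt(10)) = (108 - 1/6*(-224))*(-2*I*sqrt(10)) = (108 + 112/3)*(-2*I*sqrt(10)) = 436*(-2*I*sqrt(10))/3 = -872*I*sqrt(10)/3 ≈ -919.17*I)
1/L = 1/(-872*I*sqrt(10)/3) = 3*I*sqrt(10)/8720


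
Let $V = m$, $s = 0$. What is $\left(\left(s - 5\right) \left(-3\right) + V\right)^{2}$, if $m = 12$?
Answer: $729$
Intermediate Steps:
$V = 12$
$\left(\left(s - 5\right) \left(-3\right) + V\right)^{2} = \left(\left(0 - 5\right) \left(-3\right) + 12\right)^{2} = \left(\left(-5\right) \left(-3\right) + 12\right)^{2} = \left(15 + 12\right)^{2} = 27^{2} = 729$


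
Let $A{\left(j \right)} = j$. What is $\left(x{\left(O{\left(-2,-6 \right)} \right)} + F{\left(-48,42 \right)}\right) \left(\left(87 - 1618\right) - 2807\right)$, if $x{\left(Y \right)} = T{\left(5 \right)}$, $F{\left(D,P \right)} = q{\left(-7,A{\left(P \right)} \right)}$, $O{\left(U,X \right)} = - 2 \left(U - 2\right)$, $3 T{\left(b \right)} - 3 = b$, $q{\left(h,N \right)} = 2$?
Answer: $-20244$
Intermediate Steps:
$T{\left(b \right)} = 1 + \frac{b}{3}$
$O{\left(U,X \right)} = 4 - 2 U$ ($O{\left(U,X \right)} = - 2 \left(-2 + U\right) = 4 - 2 U$)
$F{\left(D,P \right)} = 2$
$x{\left(Y \right)} = \frac{8}{3}$ ($x{\left(Y \right)} = 1 + \frac{1}{3} \cdot 5 = 1 + \frac{5}{3} = \frac{8}{3}$)
$\left(x{\left(O{\left(-2,-6 \right)} \right)} + F{\left(-48,42 \right)}\right) \left(\left(87 - 1618\right) - 2807\right) = \left(\frac{8}{3} + 2\right) \left(\left(87 - 1618\right) - 2807\right) = \frac{14 \left(-1531 - 2807\right)}{3} = \frac{14}{3} \left(-4338\right) = -20244$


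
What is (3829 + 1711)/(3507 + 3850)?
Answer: 5540/7357 ≈ 0.75302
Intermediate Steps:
(3829 + 1711)/(3507 + 3850) = 5540/7357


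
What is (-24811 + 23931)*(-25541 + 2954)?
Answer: 19876560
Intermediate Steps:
(-24811 + 23931)*(-25541 + 2954) = -880*(-22587) = 19876560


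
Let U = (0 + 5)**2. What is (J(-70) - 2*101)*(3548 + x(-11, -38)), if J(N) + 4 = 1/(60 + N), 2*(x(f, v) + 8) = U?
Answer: -2928681/4 ≈ -7.3217e+5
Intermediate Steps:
U = 25 (U = 5**2 = 25)
x(f, v) = 9/2 (x(f, v) = -8 + (1/2)*25 = -8 + 25/2 = 9/2)
J(N) = -4 + 1/(60 + N)
(J(-70) - 2*101)*(3548 + x(-11, -38)) = ((-239 - 4*(-70))/(60 - 70) - 2*101)*(3548 + 9/2) = ((-239 + 280)/(-10) - 202)*(7105/2) = (-1/10*41 - 202)*(7105/2) = (-41/10 - 202)*(7105/2) = -2061/10*7105/2 = -2928681/4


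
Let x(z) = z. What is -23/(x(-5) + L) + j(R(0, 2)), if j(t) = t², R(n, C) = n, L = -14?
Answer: 23/19 ≈ 1.2105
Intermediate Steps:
-23/(x(-5) + L) + j(R(0, 2)) = -23/(-5 - 14) + 0² = -23/(-19) + 0 = -1/19*(-23) + 0 = 23/19 + 0 = 23/19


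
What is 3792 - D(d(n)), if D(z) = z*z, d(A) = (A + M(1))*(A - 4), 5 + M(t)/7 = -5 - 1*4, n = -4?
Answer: -662064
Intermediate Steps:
M(t) = -98 (M(t) = -35 + 7*(-5 - 1*4) = -35 + 7*(-5 - 4) = -35 + 7*(-9) = -35 - 63 = -98)
d(A) = (-98 + A)*(-4 + A) (d(A) = (A - 98)*(A - 4) = (-98 + A)*(-4 + A))
D(z) = z**2
3792 - D(d(n)) = 3792 - (392 + (-4)**2 - 102*(-4))**2 = 3792 - (392 + 16 + 408)**2 = 3792 - 1*816**2 = 3792 - 1*665856 = 3792 - 665856 = -662064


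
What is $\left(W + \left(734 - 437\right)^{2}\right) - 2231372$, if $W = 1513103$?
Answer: $-630060$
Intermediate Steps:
$\left(W + \left(734 - 437\right)^{2}\right) - 2231372 = \left(1513103 + \left(734 - 437\right)^{2}\right) - 2231372 = \left(1513103 + 297^{2}\right) - 2231372 = \left(1513103 + 88209\right) - 2231372 = 1601312 - 2231372 = -630060$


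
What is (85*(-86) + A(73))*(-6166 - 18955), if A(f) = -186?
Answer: 188307016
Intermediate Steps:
(85*(-86) + A(73))*(-6166 - 18955) = (85*(-86) - 186)*(-6166 - 18955) = (-7310 - 186)*(-25121) = -7496*(-25121) = 188307016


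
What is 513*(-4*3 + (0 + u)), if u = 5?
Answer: -3591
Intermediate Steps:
513*(-4*3 + (0 + u)) = 513*(-4*3 + (0 + 5)) = 513*(-12 + 5) = 513*(-7) = -3591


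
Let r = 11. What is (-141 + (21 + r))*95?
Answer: -10355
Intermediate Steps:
(-141 + (21 + r))*95 = (-141 + (21 + 11))*95 = (-141 + 32)*95 = -109*95 = -10355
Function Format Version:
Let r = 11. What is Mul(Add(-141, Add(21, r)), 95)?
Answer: -10355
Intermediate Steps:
Mul(Add(-141, Add(21, r)), 95) = Mul(Add(-141, Add(21, 11)), 95) = Mul(Add(-141, 32), 95) = Mul(-109, 95) = -10355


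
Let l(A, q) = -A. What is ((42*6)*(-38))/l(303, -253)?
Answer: 3192/101 ≈ 31.604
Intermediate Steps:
((42*6)*(-38))/l(303, -253) = ((42*6)*(-38))/((-1*303)) = (252*(-38))/(-303) = -9576*(-1/303) = 3192/101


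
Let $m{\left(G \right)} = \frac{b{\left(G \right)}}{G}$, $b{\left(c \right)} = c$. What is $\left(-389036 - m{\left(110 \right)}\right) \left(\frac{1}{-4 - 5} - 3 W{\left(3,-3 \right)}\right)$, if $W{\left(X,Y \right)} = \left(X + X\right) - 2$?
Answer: $\frac{14135011}{3} \approx 4.7117 \cdot 10^{6}$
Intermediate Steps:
$W{\left(X,Y \right)} = -2 + 2 X$ ($W{\left(X,Y \right)} = 2 X - 2 = -2 + 2 X$)
$m{\left(G \right)} = 1$ ($m{\left(G \right)} = \frac{G}{G} = 1$)
$\left(-389036 - m{\left(110 \right)}\right) \left(\frac{1}{-4 - 5} - 3 W{\left(3,-3 \right)}\right) = \left(-389036 - 1\right) \left(\frac{1}{-4 - 5} - 3 \left(-2 + 2 \cdot 3\right)\right) = \left(-389036 - 1\right) \left(\frac{1}{-9} - 3 \left(-2 + 6\right)\right) = - 389037 \left(- \frac{1}{9} - 12\right) = \left(-389037\right) \left(- \frac{109}{9}\right) = \frac{14135011}{3}$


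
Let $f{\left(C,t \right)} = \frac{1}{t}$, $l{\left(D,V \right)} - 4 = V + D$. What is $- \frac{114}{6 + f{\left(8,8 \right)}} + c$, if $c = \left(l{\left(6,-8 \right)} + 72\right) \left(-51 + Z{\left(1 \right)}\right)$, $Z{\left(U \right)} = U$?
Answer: $- \frac{182212}{49} \approx -3718.6$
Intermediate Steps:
$l{\left(D,V \right)} = 4 + D + V$ ($l{\left(D,V \right)} = 4 + \left(V + D\right) = 4 + \left(D + V\right) = 4 + D + V$)
$c = -3700$ ($c = \left(\left(4 + 6 - 8\right) + 72\right) \left(-51 + 1\right) = \left(2 + 72\right) \left(-50\right) = 74 \left(-50\right) = -3700$)
$- \frac{114}{6 + f{\left(8,8 \right)}} + c = - \frac{114}{6 + \frac{1}{8}} - 3700 = - \frac{114}{\frac{49}{8}} - 3700 = \left(-114\right) \frac{8}{49} - 3700 = - \frac{912}{49} - 3700 = - \frac{182212}{49}$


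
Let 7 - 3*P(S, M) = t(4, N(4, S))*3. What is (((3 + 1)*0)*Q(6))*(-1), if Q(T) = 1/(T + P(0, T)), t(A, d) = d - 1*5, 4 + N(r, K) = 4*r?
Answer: 0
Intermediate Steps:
N(r, K) = -4 + 4*r
t(A, d) = -5 + d (t(A, d) = d - 5 = -5 + d)
P(S, M) = -14/3 (P(S, M) = 7/3 - (-5 + (-4 + 4*4))*3/3 = 7/3 - (-5 + (-4 + 16))*3/3 = 7/3 - (-5 + 12)*3/3 = 7/3 - 7*3/3 = 7/3 - ⅓*21 = 7/3 - 7 = -14/3)
Q(T) = 1/(-14/3 + T) (Q(T) = 1/(T - 14/3) = 1/(-14/3 + T))
(((3 + 1)*0)*Q(6))*(-1) = (((3 + 1)*0)*(3/(-14 + 3*6)))*(-1) = ((4*0)*(3/(-14 + 18)))*(-1) = (0*(3/4))*(-1) = (0*(3*(¼)))*(-1) = (0*(¾))*(-1) = 0*(-1) = 0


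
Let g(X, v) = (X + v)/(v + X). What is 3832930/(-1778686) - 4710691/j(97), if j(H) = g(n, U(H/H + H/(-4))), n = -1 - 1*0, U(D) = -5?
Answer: -144462826982/30667 ≈ -4.7107e+6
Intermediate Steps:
n = -1 (n = -1 + 0 = -1)
g(X, v) = 1 (g(X, v) = (X + v)/(X + v) = 1)
j(H) = 1
3832930/(-1778686) - 4710691/j(97) = 3832930/(-1778686) - 4710691/1 = 3832930*(-1/1778686) - 4710691*1 = -66085/30667 - 4710691 = -144462826982/30667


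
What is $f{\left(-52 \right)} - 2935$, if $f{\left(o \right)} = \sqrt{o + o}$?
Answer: $-2935 + 2 i \sqrt{26} \approx -2935.0 + 10.198 i$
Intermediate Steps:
$f{\left(o \right)} = \sqrt{2} \sqrt{o}$ ($f{\left(o \right)} = \sqrt{2 o} = \sqrt{2} \sqrt{o}$)
$f{\left(-52 \right)} - 2935 = \sqrt{2} \sqrt{-52} - 2935 = \sqrt{2} \cdot 2 i \sqrt{13} - 2935 = 2 i \sqrt{26} - 2935 = -2935 + 2 i \sqrt{26}$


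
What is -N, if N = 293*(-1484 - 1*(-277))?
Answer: 353651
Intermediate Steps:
N = -353651 (N = 293*(-1484 + 277) = 293*(-1207) = -353651)
-N = -1*(-353651) = 353651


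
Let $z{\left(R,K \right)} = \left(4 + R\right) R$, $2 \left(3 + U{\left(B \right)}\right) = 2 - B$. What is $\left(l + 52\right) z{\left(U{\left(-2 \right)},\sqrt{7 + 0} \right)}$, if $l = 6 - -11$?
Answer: $-207$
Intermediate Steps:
$U{\left(B \right)} = -2 - \frac{B}{2}$ ($U{\left(B \right)} = -3 + \frac{2 - B}{2} = -3 - \left(-1 + \frac{B}{2}\right) = -2 - \frac{B}{2}$)
$z{\left(R,K \right)} = R \left(4 + R\right)$
$l = 17$ ($l = 6 + \left(-3 + 14\right) = 6 + 11 = 17$)
$\left(l + 52\right) z{\left(U{\left(-2 \right)},\sqrt{7 + 0} \right)} = \left(17 + 52\right) \left(-2 - -1\right) \left(4 - 1\right) = 69 \left(-2 + 1\right) \left(4 + \left(-2 + 1\right)\right) = 69 \left(- (4 - 1)\right) = 69 \left(\left(-1\right) 3\right) = 69 \left(-3\right) = -207$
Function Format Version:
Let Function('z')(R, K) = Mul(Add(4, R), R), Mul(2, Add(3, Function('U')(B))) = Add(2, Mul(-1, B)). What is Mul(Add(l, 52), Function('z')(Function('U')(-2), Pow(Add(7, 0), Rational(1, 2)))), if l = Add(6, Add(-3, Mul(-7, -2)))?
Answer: -207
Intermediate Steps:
Function('U')(B) = Add(-2, Mul(Rational(-1, 2), B)) (Function('U')(B) = Add(-3, Mul(Rational(1, 2), Add(2, Mul(-1, B)))) = Add(-3, Add(1, Mul(Rational(-1, 2), B))) = Add(-2, Mul(Rational(-1, 2), B)))
Function('z')(R, K) = Mul(R, Add(4, R))
l = 17 (l = Add(6, Add(-3, 14)) = Add(6, 11) = 17)
Mul(Add(l, 52), Function('z')(Function('U')(-2), Pow(Add(7, 0), Rational(1, 2)))) = Mul(Add(17, 52), Mul(Add(-2, Mul(Rational(-1, 2), -2)), Add(4, Add(-2, Mul(Rational(-1, 2), -2))))) = Mul(69, Mul(Add(-2, 1), Add(4, Add(-2, 1)))) = Mul(69, Mul(-1, Add(4, -1))) = Mul(69, Mul(-1, 3)) = Mul(69, -3) = -207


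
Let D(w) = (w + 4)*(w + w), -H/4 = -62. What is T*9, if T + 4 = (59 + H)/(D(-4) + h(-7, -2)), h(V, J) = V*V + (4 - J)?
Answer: 783/55 ≈ 14.236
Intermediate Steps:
H = 248 (H = -4*(-62) = 248)
D(w) = 2*w*(4 + w) (D(w) = (4 + w)*(2*w) = 2*w*(4 + w))
h(V, J) = 4 + V² - J (h(V, J) = V² + (4 - J) = 4 + V² - J)
T = 87/55 (T = -4 + (59 + 248)/(2*(-4)*(4 - 4) + (4 + (-7)² - 1*(-2))) = -4 + 307/(2*(-4)*0 + (4 + 49 + 2)) = -4 + 307/(0 + 55) = -4 + 307/55 = 87/55 ≈ 1.5818)
T*9 = (87/55)*9 = 783/55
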